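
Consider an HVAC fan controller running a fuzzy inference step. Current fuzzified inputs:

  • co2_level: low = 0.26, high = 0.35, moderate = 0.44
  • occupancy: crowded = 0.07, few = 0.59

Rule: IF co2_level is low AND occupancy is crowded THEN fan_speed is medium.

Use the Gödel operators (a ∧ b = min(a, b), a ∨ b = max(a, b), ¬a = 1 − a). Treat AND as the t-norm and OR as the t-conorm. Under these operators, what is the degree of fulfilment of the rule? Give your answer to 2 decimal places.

firing strength: low=0.26, crowded=0.07; AND[min(a, b)] → w = 0.07

0.07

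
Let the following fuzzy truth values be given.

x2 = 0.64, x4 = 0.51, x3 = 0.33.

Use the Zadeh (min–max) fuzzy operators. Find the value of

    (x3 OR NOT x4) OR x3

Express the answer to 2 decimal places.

0.49

NOT x4 = 1 − 0.51 = 0.49
x3 OR NOT x4 = max(a, b) on (0.33, 0.49) = 0.49
(x3 OR NOT x4) OR x3 = max(a, b) on (0.49, 0.33) = 0.49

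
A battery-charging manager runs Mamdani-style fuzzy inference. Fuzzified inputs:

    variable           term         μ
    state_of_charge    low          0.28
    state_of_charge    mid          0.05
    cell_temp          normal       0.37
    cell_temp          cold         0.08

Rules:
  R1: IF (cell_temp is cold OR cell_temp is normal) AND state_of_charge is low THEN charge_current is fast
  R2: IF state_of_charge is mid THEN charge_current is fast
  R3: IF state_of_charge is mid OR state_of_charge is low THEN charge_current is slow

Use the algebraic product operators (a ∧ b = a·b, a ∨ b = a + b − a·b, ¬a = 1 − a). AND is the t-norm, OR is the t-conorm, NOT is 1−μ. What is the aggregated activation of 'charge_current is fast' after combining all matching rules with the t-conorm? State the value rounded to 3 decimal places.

0.162

R1: (cold=0.08 OR normal=0.37) = 0.4204; AND[a·b] with low=0.28 → w = 0.1177
R2: mid=0.05 → w = 0.0500
R3: mid=0.05, low=0.28; OR[a + b − a·b] → w = 0.3160
Rules with consequent 'fast': {R1, R2} → strengths 0.1177, 0.0500
Aggregate via t-conorm [a + b − a·b]: 0.1618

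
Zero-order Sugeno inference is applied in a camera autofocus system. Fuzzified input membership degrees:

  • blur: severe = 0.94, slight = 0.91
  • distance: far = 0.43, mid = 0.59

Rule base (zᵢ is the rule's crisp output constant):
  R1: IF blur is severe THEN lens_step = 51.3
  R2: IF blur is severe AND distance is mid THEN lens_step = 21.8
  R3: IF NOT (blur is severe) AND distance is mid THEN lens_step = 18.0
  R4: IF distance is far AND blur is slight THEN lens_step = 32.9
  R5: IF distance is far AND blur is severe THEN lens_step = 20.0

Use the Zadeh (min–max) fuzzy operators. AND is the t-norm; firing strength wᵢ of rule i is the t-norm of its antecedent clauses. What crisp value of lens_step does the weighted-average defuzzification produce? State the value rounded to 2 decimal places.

R1 (z=51.3): severe=0.94 → w = 0.94
R2 (z=21.8): severe=0.94, mid=0.59; AND[min(a, b)] → w = 0.59
R3 (z=18.0): ¬severe=1−0.94=0.06, mid=0.59; AND[min(a, b)] → w = 0.06
R4 (z=32.9): far=0.43, slight=0.91; AND[min(a, b)] → w = 0.43
R5 (z=20.0): far=0.43, severe=0.94; AND[min(a, b)] → w = 0.43
Weighted average = (0.94·51.3 + 0.59·21.8 + 0.06·18.0 + 0.43·32.9 + 0.43·20.0) / (0.94 + 0.59 + 0.06 + 0.43 + 0.43)
  = 84.9110 / 2.4500 = 34.66

34.66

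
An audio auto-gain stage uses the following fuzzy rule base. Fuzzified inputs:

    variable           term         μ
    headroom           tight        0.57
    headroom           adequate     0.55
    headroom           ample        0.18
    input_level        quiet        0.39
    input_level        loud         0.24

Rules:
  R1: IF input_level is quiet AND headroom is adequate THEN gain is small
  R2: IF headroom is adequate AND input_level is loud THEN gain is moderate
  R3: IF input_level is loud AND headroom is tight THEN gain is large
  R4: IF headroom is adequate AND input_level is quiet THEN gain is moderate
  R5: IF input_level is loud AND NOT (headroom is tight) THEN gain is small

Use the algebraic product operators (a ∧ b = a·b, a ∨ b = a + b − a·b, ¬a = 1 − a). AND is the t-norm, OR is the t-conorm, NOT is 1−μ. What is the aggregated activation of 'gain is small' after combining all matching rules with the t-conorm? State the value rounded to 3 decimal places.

R1: quiet=0.39, adequate=0.55; AND[a·b] → w = 0.2145
R2: adequate=0.55, loud=0.24; AND[a·b] → w = 0.1320
R3: loud=0.24, tight=0.57; AND[a·b] → w = 0.1368
R4: adequate=0.55, quiet=0.39; AND[a·b] → w = 0.2145
R5: loud=0.24, ¬tight=1−0.57=0.43; AND[a·b] → w = 0.1032
Rules with consequent 'small': {R1, R5} → strengths 0.2145, 0.1032
Aggregate via t-conorm [a + b − a·b]: 0.2956

0.296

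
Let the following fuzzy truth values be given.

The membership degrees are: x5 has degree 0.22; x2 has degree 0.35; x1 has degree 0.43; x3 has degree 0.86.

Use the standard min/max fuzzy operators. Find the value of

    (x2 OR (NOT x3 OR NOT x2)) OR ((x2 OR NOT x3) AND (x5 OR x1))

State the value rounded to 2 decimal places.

0.65

NOT x3 = 1 − 0.86 = 0.14
NOT x2 = 1 − 0.35 = 0.65
NOT x3 OR NOT x2 = max(a, b) on (0.14, 0.65) = 0.65
x2 OR (NOT x3 OR NOT x2) = max(a, b) on (0.35, 0.65) = 0.65
NOT x3 = 1 − 0.86 = 0.14
x2 OR NOT x3 = max(a, b) on (0.35, 0.14) = 0.35
x5 OR x1 = max(a, b) on (0.22, 0.43) = 0.43
(x2 OR NOT x3) AND (x5 OR x1) = min(a, b) on (0.35, 0.43) = 0.35
(x2 OR (NOT x3 OR NOT x2)) OR ((x2 OR NOT x3) AND (x5 OR x1)) = max(a, b) on (0.65, 0.35) = 0.65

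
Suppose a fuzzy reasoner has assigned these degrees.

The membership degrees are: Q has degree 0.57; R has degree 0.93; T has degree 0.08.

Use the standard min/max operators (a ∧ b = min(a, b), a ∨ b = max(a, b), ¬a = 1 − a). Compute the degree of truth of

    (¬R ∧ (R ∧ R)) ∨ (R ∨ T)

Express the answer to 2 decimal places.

¬R = 1 − 0.93 = 0.07
R ∧ R = min(a, b) on (0.93, 0.93) = 0.93
¬R ∧ (R ∧ R) = min(a, b) on (0.07, 0.93) = 0.07
R ∨ T = max(a, b) on (0.93, 0.08) = 0.93
(¬R ∧ (R ∧ R)) ∨ (R ∨ T) = max(a, b) on (0.07, 0.93) = 0.93

0.93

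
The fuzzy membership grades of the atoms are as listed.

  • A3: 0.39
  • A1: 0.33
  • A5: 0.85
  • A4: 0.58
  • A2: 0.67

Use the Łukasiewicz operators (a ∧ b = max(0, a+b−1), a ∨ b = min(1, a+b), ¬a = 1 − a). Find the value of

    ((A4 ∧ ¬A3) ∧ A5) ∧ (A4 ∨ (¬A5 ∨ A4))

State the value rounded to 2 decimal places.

0.04

¬A3 = 1 − 0.39 = 0.61
A4 ∧ ¬A3 = max(0, a+b−1) on (0.58, 0.61) = 0.19
(A4 ∧ ¬A3) ∧ A5 = max(0, a+b−1) on (0.19, 0.85) = 0.04
¬A5 = 1 − 0.85 = 0.15
¬A5 ∨ A4 = min(1, a+b) on (0.15, 0.58) = 0.73
A4 ∨ (¬A5 ∨ A4) = min(1, a+b) on (0.58, 0.73) = 1.00
((A4 ∧ ¬A3) ∧ A5) ∧ (A4 ∨ (¬A5 ∨ A4)) = max(0, a+b−1) on (0.04, 1.00) = 0.04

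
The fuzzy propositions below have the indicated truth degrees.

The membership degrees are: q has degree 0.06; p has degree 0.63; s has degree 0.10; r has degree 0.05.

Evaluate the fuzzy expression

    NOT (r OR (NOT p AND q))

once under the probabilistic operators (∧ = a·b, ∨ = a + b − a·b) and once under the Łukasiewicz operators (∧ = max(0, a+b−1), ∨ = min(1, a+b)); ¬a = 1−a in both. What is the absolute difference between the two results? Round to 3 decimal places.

0.021

Under probabilistic:
  NOT p = 1 − 0.6300 = 0.3700
  NOT p AND q = a·b on (0.3700, 0.0600) = 0.0222
  r OR (NOT p AND q) = a + b − a·b on (0.0500, 0.0222) = 0.0711
  NOT (r OR (NOT p AND q)) = 1 − 0.0711 = 0.9289
  → value = 0.9289
Under Łukasiewicz:
  NOT p = 1 − 0.63 = 0.37
  NOT p AND q = max(0, a+b−1) on (0.37, 0.06) = 0.00
  r OR (NOT p AND q) = min(1, a+b) on (0.05, 0.00) = 0.05
  NOT (r OR (NOT p AND q)) = 1 − 0.05 = 0.95
  → value = 0.9500
|0.9289 − 0.9500| = 0.021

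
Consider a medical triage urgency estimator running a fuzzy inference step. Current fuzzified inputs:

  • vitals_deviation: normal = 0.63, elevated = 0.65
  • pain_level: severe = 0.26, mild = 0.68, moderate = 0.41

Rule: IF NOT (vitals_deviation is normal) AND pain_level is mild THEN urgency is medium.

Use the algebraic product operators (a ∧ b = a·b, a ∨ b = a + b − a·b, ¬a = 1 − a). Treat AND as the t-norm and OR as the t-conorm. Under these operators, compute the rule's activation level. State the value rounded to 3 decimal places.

0.252

firing strength: ¬normal=1−0.63=0.37, mild=0.68; AND[a·b] → w = 0.2516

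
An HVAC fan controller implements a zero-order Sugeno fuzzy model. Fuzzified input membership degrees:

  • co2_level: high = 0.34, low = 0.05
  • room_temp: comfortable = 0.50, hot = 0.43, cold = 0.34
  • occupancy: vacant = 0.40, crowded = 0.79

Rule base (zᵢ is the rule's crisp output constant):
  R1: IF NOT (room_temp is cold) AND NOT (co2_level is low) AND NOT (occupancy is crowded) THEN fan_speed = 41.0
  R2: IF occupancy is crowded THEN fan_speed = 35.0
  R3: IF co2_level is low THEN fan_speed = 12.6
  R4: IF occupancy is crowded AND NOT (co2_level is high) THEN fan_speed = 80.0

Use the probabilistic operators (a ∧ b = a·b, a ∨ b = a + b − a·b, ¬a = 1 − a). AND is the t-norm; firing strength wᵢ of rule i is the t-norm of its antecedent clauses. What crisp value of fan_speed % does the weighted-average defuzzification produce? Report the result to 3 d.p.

50.494

R1 (z=41.0): ¬cold=1−0.34=0.66, ¬low=1−0.05=0.95, ¬crowded=1−0.79=0.21; AND[a·b] → w = 0.1317
R2 (z=35.0): crowded=0.79 → w = 0.7900
R3 (z=12.6): low=0.05 → w = 0.0500
R4 (z=80.0): crowded=0.79, ¬high=1−0.34=0.66; AND[a·b] → w = 0.5214
Weighted average = (0.1317·41.0 + 0.7900·35.0 + 0.0500·12.6 + 0.5214·80.0) / (0.1317 + 0.7900 + 0.0500 + 0.5214)
  = 75.3905 / 1.4931 = 50.494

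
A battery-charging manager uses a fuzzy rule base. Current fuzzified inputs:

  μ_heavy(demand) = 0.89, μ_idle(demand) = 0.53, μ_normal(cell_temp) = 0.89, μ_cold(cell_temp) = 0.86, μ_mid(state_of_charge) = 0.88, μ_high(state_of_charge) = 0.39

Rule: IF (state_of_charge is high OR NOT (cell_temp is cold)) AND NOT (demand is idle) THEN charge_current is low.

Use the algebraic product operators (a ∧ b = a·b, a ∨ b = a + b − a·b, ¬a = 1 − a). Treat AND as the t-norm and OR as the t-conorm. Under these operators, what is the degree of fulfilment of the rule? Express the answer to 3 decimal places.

0.223

firing strength: (high=0.39 OR ¬cold=1−0.86=0.14) = 0.4754; AND[a·b] with ¬idle=1−0.53=0.47 → w = 0.2234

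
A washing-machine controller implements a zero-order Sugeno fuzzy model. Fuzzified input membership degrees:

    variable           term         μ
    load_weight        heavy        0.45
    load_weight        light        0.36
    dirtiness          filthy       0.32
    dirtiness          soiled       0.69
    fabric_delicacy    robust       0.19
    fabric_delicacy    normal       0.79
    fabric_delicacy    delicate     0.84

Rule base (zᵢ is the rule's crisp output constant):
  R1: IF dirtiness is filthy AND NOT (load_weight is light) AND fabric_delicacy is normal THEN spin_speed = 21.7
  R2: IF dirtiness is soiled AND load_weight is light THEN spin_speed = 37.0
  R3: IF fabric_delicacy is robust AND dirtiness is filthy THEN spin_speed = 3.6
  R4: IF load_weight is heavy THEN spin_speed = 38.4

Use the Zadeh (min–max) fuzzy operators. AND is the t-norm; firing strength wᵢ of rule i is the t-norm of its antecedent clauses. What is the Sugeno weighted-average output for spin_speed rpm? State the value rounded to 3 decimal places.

R1 (z=21.7): filthy=0.32, ¬light=1−0.36=0.64, normal=0.79; AND[min(a, b)] → w = 0.32
R2 (z=37.0): soiled=0.69, light=0.36; AND[min(a, b)] → w = 0.36
R3 (z=3.6): robust=0.19, filthy=0.32; AND[min(a, b)] → w = 0.19
R4 (z=38.4): heavy=0.45 → w = 0.45
Weighted average = (0.32·21.7 + 0.36·37.0 + 0.19·3.6 + 0.45·38.4) / (0.32 + 0.36 + 0.19 + 0.45)
  = 38.2280 / 1.3200 = 28.961

28.961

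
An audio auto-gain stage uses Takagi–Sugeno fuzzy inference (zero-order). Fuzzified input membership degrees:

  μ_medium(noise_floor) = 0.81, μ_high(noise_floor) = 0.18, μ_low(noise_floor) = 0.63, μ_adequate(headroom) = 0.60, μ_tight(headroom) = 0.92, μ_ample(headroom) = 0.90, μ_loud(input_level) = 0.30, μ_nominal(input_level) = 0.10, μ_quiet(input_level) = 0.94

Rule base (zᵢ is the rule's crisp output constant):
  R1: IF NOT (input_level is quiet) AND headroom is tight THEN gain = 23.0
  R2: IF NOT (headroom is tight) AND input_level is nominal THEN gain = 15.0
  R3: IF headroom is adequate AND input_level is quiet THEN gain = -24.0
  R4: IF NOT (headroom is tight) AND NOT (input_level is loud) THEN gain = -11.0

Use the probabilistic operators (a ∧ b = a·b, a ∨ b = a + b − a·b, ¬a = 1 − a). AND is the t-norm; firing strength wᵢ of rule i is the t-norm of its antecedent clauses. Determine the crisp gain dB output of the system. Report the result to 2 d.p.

R1 (z=23.0): ¬quiet=1−0.94=0.06, tight=0.92; AND[a·b] → w = 0.0552
R2 (z=15.0): ¬tight=1−0.92=0.08, nominal=0.10; AND[a·b] → w = 0.0080
R3 (z=-24.0): adequate=0.60, quiet=0.94; AND[a·b] → w = 0.5640
R4 (z=-11.0): ¬tight=1−0.92=0.08, ¬loud=1−0.30=0.70; AND[a·b] → w = 0.0560
Weighted average = (0.0552·23.0 + 0.0080·15.0 + 0.5640·-24.0 + 0.0560·-11.0) / (0.0552 + 0.0080 + 0.5640 + 0.0560)
  = -12.7624 / 0.6832 = -18.68

-18.68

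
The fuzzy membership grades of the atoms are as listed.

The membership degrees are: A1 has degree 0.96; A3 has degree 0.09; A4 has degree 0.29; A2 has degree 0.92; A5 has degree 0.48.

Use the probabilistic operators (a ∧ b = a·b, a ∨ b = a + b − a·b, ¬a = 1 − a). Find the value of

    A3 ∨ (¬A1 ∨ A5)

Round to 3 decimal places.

0.546

¬A1 = 1 − 0.9600 = 0.0400
¬A1 ∨ A5 = a + b − a·b on (0.0400, 0.4800) = 0.5008
A3 ∨ (¬A1 ∨ A5) = a + b − a·b on (0.0900, 0.5008) = 0.5457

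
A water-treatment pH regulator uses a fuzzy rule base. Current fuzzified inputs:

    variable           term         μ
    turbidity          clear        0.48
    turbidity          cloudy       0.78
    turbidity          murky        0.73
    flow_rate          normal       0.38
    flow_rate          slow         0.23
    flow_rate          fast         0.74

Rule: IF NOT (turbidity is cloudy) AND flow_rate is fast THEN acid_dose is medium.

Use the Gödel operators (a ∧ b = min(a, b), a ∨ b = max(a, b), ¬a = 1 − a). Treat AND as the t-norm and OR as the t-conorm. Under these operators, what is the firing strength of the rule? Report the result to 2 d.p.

0.22

firing strength: ¬cloudy=1−0.78=0.22, fast=0.74; AND[min(a, b)] → w = 0.22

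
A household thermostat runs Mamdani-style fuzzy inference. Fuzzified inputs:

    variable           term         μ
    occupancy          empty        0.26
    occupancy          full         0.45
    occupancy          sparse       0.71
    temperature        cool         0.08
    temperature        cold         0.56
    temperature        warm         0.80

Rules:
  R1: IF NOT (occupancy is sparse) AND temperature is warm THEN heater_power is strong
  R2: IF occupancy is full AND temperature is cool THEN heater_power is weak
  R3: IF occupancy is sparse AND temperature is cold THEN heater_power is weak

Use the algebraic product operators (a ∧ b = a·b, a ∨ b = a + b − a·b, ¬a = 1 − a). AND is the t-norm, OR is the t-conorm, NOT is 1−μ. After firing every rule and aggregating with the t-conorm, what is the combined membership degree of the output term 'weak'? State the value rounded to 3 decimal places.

R1: ¬sparse=1−0.71=0.29, warm=0.80; AND[a·b] → w = 0.2320
R2: full=0.45, cool=0.08; AND[a·b] → w = 0.0360
R3: sparse=0.71, cold=0.56; AND[a·b] → w = 0.3976
Rules with consequent 'weak': {R2, R3} → strengths 0.0360, 0.3976
Aggregate via t-conorm [a + b − a·b]: 0.4193

0.419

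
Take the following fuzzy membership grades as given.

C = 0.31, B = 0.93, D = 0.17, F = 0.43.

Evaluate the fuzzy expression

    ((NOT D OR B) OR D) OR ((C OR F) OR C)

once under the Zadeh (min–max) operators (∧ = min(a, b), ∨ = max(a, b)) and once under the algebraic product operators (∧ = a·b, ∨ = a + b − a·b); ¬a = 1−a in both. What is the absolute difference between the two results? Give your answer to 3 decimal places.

Under Zadeh (min–max):
  NOT D = 1 − 0.17 = 0.83
  NOT D OR B = max(a, b) on (0.83, 0.93) = 0.93
  (NOT D OR B) OR D = max(a, b) on (0.93, 0.17) = 0.93
  C OR F = max(a, b) on (0.31, 0.43) = 0.43
  (C OR F) OR C = max(a, b) on (0.43, 0.31) = 0.43
  ((NOT D OR B) OR D) OR ((C OR F) OR C) = max(a, b) on (0.93, 0.43) = 0.93
  → value = 0.9300
Under algebraic product:
  NOT D = 1 − 0.1700 = 0.8300
  NOT D OR B = a + b − a·b on (0.8300, 0.9300) = 0.9881
  (NOT D OR B) OR D = a + b − a·b on (0.9881, 0.1700) = 0.9901
  C OR F = a + b − a·b on (0.3100, 0.4300) = 0.6067
  (C OR F) OR C = a + b − a·b on (0.6067, 0.3100) = 0.7286
  ((NOT D OR B) OR D) OR ((C OR F) OR C) = a + b − a·b on (0.9901, 0.7286) = 0.9973
  → value = 0.9973
|0.9300 − 0.9973| = 0.067

0.067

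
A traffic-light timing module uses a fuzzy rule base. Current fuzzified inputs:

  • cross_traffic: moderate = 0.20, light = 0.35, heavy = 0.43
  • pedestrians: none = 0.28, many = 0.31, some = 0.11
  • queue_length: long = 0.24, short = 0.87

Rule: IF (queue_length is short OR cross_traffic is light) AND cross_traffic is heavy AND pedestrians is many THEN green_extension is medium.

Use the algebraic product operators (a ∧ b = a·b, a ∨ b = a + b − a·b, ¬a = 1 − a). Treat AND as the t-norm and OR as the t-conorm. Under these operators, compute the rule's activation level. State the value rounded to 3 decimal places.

firing strength: (short=0.87 OR light=0.35) = 0.9155; AND[a·b] with heavy=0.43, many=0.31 → w = 0.1220

0.122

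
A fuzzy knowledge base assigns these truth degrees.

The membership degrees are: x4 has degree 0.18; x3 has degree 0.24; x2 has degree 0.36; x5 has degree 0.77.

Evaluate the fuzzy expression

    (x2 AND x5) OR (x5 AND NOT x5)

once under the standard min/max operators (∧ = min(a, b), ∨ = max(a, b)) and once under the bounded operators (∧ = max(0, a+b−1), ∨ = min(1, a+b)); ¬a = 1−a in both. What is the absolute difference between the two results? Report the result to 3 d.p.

Under standard min/max:
  x2 AND x5 = min(a, b) on (0.36, 0.77) = 0.36
  NOT x5 = 1 − 0.77 = 0.23
  x5 AND NOT x5 = min(a, b) on (0.77, 0.23) = 0.23
  (x2 AND x5) OR (x5 AND NOT x5) = max(a, b) on (0.36, 0.23) = 0.36
  → value = 0.3600
Under bounded:
  x2 AND x5 = max(0, a+b−1) on (0.36, 0.77) = 0.13
  NOT x5 = 1 − 0.77 = 0.23
  x5 AND NOT x5 = max(0, a+b−1) on (0.77, 0.23) = 0.00
  (x2 AND x5) OR (x5 AND NOT x5) = min(1, a+b) on (0.13, 0.00) = 0.13
  → value = 0.1300
|0.3600 − 0.1300| = 0.230

0.230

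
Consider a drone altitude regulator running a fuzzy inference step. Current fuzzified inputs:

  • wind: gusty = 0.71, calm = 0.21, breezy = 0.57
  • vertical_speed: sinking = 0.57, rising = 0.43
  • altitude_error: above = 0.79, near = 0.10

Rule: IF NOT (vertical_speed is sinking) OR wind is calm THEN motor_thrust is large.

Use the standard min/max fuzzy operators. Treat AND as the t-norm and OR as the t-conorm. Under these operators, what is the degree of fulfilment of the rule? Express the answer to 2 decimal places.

firing strength: ¬sinking=1−0.57=0.43, calm=0.21; OR[max(a, b)] → w = 0.43

0.43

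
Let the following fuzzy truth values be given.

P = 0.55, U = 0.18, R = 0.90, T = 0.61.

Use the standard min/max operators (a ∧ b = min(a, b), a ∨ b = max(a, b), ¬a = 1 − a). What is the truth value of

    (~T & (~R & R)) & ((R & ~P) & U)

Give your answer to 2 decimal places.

0.10

~T = 1 − 0.61 = 0.39
~R = 1 − 0.90 = 0.10
~R & R = min(a, b) on (0.10, 0.90) = 0.10
~T & (~R & R) = min(a, b) on (0.39, 0.10) = 0.10
~P = 1 − 0.55 = 0.45
R & ~P = min(a, b) on (0.90, 0.45) = 0.45
(R & ~P) & U = min(a, b) on (0.45, 0.18) = 0.18
(~T & (~R & R)) & ((R & ~P) & U) = min(a, b) on (0.10, 0.18) = 0.10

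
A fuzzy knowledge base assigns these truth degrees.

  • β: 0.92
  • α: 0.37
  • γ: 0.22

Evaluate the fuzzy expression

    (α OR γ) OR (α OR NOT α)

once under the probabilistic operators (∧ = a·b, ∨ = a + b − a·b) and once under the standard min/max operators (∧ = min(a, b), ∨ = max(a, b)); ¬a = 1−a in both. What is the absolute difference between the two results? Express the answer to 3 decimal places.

0.255

Under probabilistic:
  α OR γ = a + b − a·b on (0.3700, 0.2200) = 0.5086
  NOT α = 1 − 0.3700 = 0.6300
  α OR NOT α = a + b − a·b on (0.3700, 0.6300) = 0.7669
  (α OR γ) OR (α OR NOT α) = a + b − a·b on (0.5086, 0.7669) = 0.8855
  → value = 0.8855
Under standard min/max:
  α OR γ = max(a, b) on (0.37, 0.22) = 0.37
  NOT α = 1 − 0.37 = 0.63
  α OR NOT α = max(a, b) on (0.37, 0.63) = 0.63
  (α OR γ) OR (α OR NOT α) = max(a, b) on (0.37, 0.63) = 0.63
  → value = 0.6300
|0.8855 − 0.6300| = 0.255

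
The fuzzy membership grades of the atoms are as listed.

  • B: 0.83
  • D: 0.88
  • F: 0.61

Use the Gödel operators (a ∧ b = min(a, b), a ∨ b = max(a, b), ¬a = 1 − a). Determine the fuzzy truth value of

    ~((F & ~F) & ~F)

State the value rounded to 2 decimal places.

~F = 1 − 0.61 = 0.39
F & ~F = min(a, b) on (0.61, 0.39) = 0.39
~F = 1 − 0.61 = 0.39
(F & ~F) & ~F = min(a, b) on (0.39, 0.39) = 0.39
~((F & ~F) & ~F) = 1 − 0.39 = 0.61

0.61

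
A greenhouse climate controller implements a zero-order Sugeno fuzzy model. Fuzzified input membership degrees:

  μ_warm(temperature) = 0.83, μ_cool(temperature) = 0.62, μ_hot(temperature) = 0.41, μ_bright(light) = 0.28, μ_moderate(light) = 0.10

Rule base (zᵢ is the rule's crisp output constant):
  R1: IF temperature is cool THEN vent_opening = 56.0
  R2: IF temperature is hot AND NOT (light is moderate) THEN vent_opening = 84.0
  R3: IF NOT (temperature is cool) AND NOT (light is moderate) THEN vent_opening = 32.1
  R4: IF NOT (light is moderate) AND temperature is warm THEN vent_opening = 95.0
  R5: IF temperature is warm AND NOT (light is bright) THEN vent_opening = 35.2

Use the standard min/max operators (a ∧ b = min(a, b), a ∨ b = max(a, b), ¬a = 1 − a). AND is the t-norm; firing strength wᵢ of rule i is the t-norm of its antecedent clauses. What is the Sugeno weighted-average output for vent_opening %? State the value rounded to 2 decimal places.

62.69

R1 (z=56.0): cool=0.62 → w = 0.62
R2 (z=84.0): hot=0.41, ¬moderate=1−0.10=0.90; AND[min(a, b)] → w = 0.41
R3 (z=32.1): ¬cool=1−0.62=0.38, ¬moderate=1−0.10=0.90; AND[min(a, b)] → w = 0.38
R4 (z=95.0): ¬moderate=1−0.10=0.90, warm=0.83; AND[min(a, b)] → w = 0.83
R5 (z=35.2): warm=0.83, ¬bright=1−0.28=0.72; AND[min(a, b)] → w = 0.72
Weighted average = (0.62·56.0 + 0.41·84.0 + 0.38·32.1 + 0.83·95.0 + 0.72·35.2) / (0.62 + 0.41 + 0.38 + 0.83 + 0.72)
  = 185.5520 / 2.9600 = 62.69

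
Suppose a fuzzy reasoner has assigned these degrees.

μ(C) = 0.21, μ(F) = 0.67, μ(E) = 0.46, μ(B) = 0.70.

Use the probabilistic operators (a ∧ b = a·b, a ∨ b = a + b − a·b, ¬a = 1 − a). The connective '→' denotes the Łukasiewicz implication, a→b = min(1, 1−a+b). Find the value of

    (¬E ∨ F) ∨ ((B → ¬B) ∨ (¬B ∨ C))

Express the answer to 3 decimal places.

¬E = 1 − 0.4600 = 0.5400
¬E ∨ F = a + b − a·b on (0.5400, 0.6700) = 0.8482
¬B = 1 − 0.7000 = 0.3000
B → ¬B  [Łukasiewicz: min(1, 1−a+b)] with a=0.7000, b=0.3000 → 0.6000
¬B = 1 − 0.7000 = 0.3000
¬B ∨ C = a + b − a·b on (0.3000, 0.2100) = 0.4470
(B → ¬B) ∨ (¬B ∨ C) = a + b − a·b on (0.6000, 0.4470) = 0.7788
(¬E ∨ F) ∨ ((B → ¬B) ∨ (¬B ∨ C)) = a + b − a·b on (0.8482, 0.7788) = 0.9664

0.966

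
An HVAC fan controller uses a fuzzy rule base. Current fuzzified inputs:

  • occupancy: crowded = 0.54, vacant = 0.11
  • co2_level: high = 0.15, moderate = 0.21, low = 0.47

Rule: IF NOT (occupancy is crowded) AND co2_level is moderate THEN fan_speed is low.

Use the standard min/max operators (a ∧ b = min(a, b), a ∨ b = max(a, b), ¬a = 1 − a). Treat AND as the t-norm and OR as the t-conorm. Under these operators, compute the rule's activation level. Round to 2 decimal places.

firing strength: ¬crowded=1−0.54=0.46, moderate=0.21; AND[min(a, b)] → w = 0.21

0.21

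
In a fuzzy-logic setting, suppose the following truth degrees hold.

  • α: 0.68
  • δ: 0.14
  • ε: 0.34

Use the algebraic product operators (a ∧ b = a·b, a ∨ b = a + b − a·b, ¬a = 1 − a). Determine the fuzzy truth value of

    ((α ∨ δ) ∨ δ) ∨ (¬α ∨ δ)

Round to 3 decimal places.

α ∨ δ = a + b − a·b on (0.6800, 0.1400) = 0.7248
(α ∨ δ) ∨ δ = a + b − a·b on (0.7248, 0.1400) = 0.7633
¬α = 1 − 0.6800 = 0.3200
¬α ∨ δ = a + b − a·b on (0.3200, 0.1400) = 0.4152
((α ∨ δ) ∨ δ) ∨ (¬α ∨ δ) = a + b − a·b on (0.7633, 0.4152) = 0.8616

0.862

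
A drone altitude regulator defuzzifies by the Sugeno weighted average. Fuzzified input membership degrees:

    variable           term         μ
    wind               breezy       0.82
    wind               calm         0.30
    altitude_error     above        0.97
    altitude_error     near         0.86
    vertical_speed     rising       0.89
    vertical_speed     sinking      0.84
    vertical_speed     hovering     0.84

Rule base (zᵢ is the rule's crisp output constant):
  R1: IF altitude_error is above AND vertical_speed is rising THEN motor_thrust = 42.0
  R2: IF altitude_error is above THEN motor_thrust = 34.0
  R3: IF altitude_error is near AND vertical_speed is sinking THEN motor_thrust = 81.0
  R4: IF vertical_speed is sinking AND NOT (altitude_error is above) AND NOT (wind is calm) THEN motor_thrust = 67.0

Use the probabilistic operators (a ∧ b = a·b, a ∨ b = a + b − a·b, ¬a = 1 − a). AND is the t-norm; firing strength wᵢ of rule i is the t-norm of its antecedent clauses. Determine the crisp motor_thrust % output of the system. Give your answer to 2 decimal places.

50.10

R1 (z=42.0): above=0.97, rising=0.89; AND[a·b] → w = 0.8633
R2 (z=34.0): above=0.97 → w = 0.9700
R3 (z=81.0): near=0.86, sinking=0.84; AND[a·b] → w = 0.7224
R4 (z=67.0): sinking=0.84, ¬above=1−0.97=0.03, ¬calm=1−0.30=0.70; AND[a·b] → w = 0.0176
Weighted average = (0.8633·42.0 + 0.9700·34.0 + 0.7224·81.0 + 0.0176·67.0) / (0.8633 + 0.9700 + 0.7224 + 0.0176)
  = 128.9349 / 2.5733 = 50.10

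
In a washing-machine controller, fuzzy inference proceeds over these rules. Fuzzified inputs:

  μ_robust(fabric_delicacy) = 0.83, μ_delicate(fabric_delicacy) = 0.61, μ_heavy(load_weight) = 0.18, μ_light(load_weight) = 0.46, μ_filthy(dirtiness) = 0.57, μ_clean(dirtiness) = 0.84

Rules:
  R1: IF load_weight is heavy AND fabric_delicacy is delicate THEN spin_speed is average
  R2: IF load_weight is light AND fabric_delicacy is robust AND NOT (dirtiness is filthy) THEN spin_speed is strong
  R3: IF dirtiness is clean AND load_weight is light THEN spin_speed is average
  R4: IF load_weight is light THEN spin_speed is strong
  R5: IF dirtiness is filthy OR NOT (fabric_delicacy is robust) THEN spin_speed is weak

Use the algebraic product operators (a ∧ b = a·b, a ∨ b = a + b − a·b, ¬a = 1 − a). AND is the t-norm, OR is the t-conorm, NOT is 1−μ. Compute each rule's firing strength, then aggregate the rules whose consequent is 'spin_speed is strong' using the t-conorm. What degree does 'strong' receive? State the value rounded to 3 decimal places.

R1: heavy=0.18, delicate=0.61; AND[a·b] → w = 0.1098
R2: light=0.46, robust=0.83, ¬filthy=1−0.57=0.43; AND[a·b] → w = 0.1642
R3: clean=0.84, light=0.46; AND[a·b] → w = 0.3864
R4: light=0.46 → w = 0.4600
R5: filthy=0.57, ¬robust=1−0.83=0.17; OR[a + b − a·b] → w = 0.6431
Rules with consequent 'strong': {R2, R4} → strengths 0.1642, 0.4600
Aggregate via t-conorm [a + b − a·b]: 0.5487

0.549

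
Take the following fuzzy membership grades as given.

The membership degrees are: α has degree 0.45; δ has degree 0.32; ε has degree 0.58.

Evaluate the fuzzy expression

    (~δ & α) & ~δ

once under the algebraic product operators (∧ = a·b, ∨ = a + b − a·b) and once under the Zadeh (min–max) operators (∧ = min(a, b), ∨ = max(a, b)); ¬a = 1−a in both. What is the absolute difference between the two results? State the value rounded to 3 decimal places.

0.242

Under algebraic product:
  ~δ = 1 − 0.3200 = 0.6800
  ~δ & α = a·b on (0.6800, 0.4500) = 0.3060
  ~δ = 1 − 0.3200 = 0.6800
  (~δ & α) & ~δ = a·b on (0.3060, 0.6800) = 0.2081
  → value = 0.2081
Under Zadeh (min–max):
  ~δ = 1 − 0.32 = 0.68
  ~δ & α = min(a, b) on (0.68, 0.45) = 0.45
  ~δ = 1 − 0.32 = 0.68
  (~δ & α) & ~δ = min(a, b) on (0.45, 0.68) = 0.45
  → value = 0.4500
|0.2081 − 0.4500| = 0.242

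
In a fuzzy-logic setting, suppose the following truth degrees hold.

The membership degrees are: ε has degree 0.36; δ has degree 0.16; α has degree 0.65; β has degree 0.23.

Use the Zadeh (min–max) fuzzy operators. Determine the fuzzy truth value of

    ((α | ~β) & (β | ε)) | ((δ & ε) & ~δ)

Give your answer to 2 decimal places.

0.36

~β = 1 − 0.23 = 0.77
α | ~β = max(a, b) on (0.65, 0.77) = 0.77
β | ε = max(a, b) on (0.23, 0.36) = 0.36
(α | ~β) & (β | ε) = min(a, b) on (0.77, 0.36) = 0.36
δ & ε = min(a, b) on (0.16, 0.36) = 0.16
~δ = 1 − 0.16 = 0.84
(δ & ε) & ~δ = min(a, b) on (0.16, 0.84) = 0.16
((α | ~β) & (β | ε)) | ((δ & ε) & ~δ) = max(a, b) on (0.36, 0.16) = 0.36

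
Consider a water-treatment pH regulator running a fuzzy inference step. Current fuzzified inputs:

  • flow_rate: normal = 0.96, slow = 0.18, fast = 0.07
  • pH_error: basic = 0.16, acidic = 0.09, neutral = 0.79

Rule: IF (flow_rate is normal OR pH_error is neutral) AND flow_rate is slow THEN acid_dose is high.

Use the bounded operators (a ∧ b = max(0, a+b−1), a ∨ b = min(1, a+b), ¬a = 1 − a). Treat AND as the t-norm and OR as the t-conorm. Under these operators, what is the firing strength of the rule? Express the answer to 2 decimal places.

firing strength: (normal=0.96 OR neutral=0.79) = 1.00; AND[max(0, a+b−1)] with slow=0.18 → w = 0.18

0.18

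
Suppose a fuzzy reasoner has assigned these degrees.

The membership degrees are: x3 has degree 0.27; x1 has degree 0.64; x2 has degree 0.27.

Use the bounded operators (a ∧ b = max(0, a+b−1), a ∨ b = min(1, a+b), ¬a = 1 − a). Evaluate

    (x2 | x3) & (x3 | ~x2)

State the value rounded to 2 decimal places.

0.54

x2 | x3 = min(1, a+b) on (0.27, 0.27) = 0.54
~x2 = 1 − 0.27 = 0.73
x3 | ~x2 = min(1, a+b) on (0.27, 0.73) = 1.00
(x2 | x3) & (x3 | ~x2) = max(0, a+b−1) on (0.54, 1.00) = 0.54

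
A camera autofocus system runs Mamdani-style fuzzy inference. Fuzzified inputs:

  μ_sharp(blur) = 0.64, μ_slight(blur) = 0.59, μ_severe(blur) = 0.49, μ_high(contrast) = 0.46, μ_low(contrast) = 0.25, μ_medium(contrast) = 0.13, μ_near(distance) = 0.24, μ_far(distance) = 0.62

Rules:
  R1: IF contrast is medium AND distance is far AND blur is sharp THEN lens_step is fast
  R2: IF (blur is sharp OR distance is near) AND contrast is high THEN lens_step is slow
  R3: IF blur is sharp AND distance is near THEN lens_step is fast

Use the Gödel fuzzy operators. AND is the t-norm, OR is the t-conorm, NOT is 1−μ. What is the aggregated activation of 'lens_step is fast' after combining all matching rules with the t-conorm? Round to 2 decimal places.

R1: medium=0.13, far=0.62, sharp=0.64; AND[min(a, b)] → w = 0.13
R2: (sharp=0.64 OR near=0.24) = 0.64; AND[min(a, b)] with high=0.46 → w = 0.46
R3: sharp=0.64, near=0.24; AND[min(a, b)] → w = 0.24
Rules with consequent 'fast': {R1, R3} → strengths 0.13, 0.24
Aggregate via t-conorm [max(a, b)]: 0.24

0.24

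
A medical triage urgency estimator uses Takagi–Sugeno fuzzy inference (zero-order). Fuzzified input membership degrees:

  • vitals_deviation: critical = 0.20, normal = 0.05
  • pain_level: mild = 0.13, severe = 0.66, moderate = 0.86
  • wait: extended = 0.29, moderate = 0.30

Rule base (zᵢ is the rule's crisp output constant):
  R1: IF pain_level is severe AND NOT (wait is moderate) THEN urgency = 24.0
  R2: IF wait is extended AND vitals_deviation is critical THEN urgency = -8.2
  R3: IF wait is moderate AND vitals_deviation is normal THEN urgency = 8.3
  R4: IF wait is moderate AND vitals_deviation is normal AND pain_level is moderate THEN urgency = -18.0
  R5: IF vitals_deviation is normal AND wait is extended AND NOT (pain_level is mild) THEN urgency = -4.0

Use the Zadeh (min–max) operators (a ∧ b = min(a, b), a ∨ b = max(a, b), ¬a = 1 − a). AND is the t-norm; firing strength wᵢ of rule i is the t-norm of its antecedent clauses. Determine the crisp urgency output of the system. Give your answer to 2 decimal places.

R1 (z=24.0): severe=0.66, ¬moderate=1−0.30=0.70; AND[min(a, b)] → w = 0.66
R2 (z=-8.2): extended=0.29, critical=0.20; AND[min(a, b)] → w = 0.20
R3 (z=8.3): moderate=0.30, normal=0.05; AND[min(a, b)] → w = 0.05
R4 (z=-18.0): moderate=0.30, normal=0.05, moderate=0.86; AND[min(a, b)] → w = 0.05
R5 (z=-4.0): normal=0.05, extended=0.29, ¬mild=1−0.13=0.87; AND[min(a, b)] → w = 0.05
Weighted average = (0.66·24.0 + 0.20·-8.2 + 0.05·8.3 + 0.05·-18.0 + 0.05·-4.0) / (0.66 + 0.20 + 0.05 + 0.05 + 0.05)
  = 13.5150 / 1.0100 = 13.38

13.38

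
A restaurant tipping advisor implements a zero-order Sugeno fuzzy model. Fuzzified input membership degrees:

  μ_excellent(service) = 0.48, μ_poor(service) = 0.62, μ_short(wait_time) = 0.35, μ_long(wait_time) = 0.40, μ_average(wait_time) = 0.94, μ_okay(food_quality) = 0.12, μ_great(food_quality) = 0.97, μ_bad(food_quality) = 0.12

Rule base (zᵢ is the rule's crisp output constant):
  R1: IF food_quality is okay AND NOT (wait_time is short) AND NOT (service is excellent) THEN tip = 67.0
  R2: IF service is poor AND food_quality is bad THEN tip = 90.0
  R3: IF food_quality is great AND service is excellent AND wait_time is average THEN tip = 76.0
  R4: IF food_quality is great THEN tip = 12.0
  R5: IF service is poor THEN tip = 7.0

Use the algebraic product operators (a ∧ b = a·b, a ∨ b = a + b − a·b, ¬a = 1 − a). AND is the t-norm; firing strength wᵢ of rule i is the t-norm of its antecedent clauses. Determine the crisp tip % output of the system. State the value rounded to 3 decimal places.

27.376

R1 (z=67.0): okay=0.12, ¬short=1−0.35=0.65, ¬excellent=1−0.48=0.52; AND[a·b] → w = 0.0406
R2 (z=90.0): poor=0.62, bad=0.12; AND[a·b] → w = 0.0744
R3 (z=76.0): great=0.97, excellent=0.48, average=0.94; AND[a·b] → w = 0.4377
R4 (z=12.0): great=0.97 → w = 0.9700
R5 (z=7.0): poor=0.62 → w = 0.6200
Weighted average = (0.0406·67.0 + 0.0744·90.0 + 0.4377·76.0 + 0.9700·12.0 + 0.6200·7.0) / (0.0406 + 0.0744 + 0.4377 + 0.9700 + 0.6200)
  = 58.6560 / 2.1426 = 27.376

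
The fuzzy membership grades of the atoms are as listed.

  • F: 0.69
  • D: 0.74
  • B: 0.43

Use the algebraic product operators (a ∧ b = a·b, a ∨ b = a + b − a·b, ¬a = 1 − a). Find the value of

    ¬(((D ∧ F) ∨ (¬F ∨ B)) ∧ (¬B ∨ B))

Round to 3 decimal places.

0.390

D ∧ F = a·b on (0.7400, 0.6900) = 0.5106
¬F = 1 − 0.6900 = 0.3100
¬F ∨ B = a + b − a·b on (0.3100, 0.4300) = 0.6067
(D ∧ F) ∨ (¬F ∨ B) = a + b − a·b on (0.5106, 0.6067) = 0.8075
¬B = 1 − 0.4300 = 0.5700
¬B ∨ B = a + b − a·b on (0.5700, 0.4300) = 0.7549
((D ∧ F) ∨ (¬F ∨ B)) ∧ (¬B ∨ B) = a·b on (0.8075, 0.7549) = 0.6096
¬(((D ∧ F) ∨ (¬F ∨ B)) ∧ (¬B ∨ B)) = 1 − 0.6096 = 0.3904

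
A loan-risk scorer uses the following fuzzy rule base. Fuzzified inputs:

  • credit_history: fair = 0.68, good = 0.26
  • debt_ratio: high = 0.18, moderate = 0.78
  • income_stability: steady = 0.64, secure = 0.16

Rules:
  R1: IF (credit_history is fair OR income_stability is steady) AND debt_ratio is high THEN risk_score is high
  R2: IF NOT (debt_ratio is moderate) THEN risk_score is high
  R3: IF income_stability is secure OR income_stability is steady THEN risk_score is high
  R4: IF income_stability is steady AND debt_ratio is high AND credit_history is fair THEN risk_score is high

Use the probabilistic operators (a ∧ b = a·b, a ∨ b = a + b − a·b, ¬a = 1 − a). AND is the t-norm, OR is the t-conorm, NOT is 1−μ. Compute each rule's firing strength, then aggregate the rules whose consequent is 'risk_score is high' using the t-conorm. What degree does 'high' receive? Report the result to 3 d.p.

0.817

R1: (fair=0.68 OR steady=0.64) = 0.8848; AND[a·b] with high=0.18 → w = 0.1593
R2: ¬moderate=1−0.78=0.22 → w = 0.2200
R3: secure=0.16, steady=0.64; OR[a + b − a·b] → w = 0.6976
R4: steady=0.64, high=0.18, fair=0.68; AND[a·b] → w = 0.0783
Rules with consequent 'high': {R1, R2, R3, R4} → strengths 0.1593, 0.2200, 0.6976, 0.0783
Aggregate via t-conorm [a + b − a·b]: 0.8172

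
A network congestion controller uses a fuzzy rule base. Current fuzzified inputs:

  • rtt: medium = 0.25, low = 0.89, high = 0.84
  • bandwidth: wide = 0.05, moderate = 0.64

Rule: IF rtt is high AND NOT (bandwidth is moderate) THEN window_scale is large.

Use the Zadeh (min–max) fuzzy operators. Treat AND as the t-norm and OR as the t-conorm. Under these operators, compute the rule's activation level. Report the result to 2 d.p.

firing strength: high=0.84, ¬moderate=1−0.64=0.36; AND[min(a, b)] → w = 0.36

0.36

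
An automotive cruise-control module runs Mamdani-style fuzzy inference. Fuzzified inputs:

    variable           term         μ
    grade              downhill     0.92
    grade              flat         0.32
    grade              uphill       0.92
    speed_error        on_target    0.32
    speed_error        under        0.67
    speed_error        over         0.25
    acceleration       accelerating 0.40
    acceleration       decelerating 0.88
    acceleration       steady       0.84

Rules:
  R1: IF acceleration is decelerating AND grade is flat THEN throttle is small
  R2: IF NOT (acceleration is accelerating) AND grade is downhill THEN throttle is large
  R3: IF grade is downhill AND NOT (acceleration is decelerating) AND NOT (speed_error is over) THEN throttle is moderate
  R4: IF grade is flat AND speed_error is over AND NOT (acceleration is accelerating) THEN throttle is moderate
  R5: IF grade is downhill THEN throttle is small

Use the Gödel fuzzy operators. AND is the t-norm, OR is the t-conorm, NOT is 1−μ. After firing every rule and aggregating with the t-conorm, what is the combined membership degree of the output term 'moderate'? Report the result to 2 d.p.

R1: decelerating=0.88, flat=0.32; AND[min(a, b)] → w = 0.32
R2: ¬accelerating=1−0.40=0.60, downhill=0.92; AND[min(a, b)] → w = 0.60
R3: downhill=0.92, ¬decelerating=1−0.88=0.12, ¬over=1−0.25=0.75; AND[min(a, b)] → w = 0.12
R4: flat=0.32, over=0.25, ¬accelerating=1−0.40=0.60; AND[min(a, b)] → w = 0.25
R5: downhill=0.92 → w = 0.92
Rules with consequent 'moderate': {R3, R4} → strengths 0.12, 0.25
Aggregate via t-conorm [max(a, b)]: 0.25

0.25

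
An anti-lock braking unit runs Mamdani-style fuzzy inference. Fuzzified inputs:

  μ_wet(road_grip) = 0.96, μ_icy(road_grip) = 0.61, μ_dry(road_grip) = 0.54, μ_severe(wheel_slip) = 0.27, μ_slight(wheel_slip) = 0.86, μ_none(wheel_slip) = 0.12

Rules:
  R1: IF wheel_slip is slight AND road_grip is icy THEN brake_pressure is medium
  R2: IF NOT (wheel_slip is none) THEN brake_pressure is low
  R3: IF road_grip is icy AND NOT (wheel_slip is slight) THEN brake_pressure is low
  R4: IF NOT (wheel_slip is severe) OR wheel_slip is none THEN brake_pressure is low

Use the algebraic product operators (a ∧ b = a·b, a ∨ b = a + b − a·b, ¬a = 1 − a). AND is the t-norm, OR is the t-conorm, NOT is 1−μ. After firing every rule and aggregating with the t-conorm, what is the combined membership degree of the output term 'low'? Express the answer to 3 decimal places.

R1: slight=0.86, icy=0.61; AND[a·b] → w = 0.5246
R2: ¬none=1−0.12=0.88 → w = 0.8800
R3: icy=0.61, ¬slight=1−0.86=0.14; AND[a·b] → w = 0.0854
R4: ¬severe=1−0.27=0.73, none=0.12; OR[a + b − a·b] → w = 0.7624
Rules with consequent 'low': {R2, R3, R4} → strengths 0.8800, 0.0854, 0.7624
Aggregate via t-conorm [a + b − a·b]: 0.9739

0.974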